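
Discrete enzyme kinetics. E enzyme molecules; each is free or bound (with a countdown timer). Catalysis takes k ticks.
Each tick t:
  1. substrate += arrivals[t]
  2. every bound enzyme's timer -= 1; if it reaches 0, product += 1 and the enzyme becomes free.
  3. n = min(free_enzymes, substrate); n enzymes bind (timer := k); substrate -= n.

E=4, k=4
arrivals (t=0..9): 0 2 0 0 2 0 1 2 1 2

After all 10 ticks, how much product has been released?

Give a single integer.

Answer: 4

Derivation:
t=0: arr=0 -> substrate=0 bound=0 product=0
t=1: arr=2 -> substrate=0 bound=2 product=0
t=2: arr=0 -> substrate=0 bound=2 product=0
t=3: arr=0 -> substrate=0 bound=2 product=0
t=4: arr=2 -> substrate=0 bound=4 product=0
t=5: arr=0 -> substrate=0 bound=2 product=2
t=6: arr=1 -> substrate=0 bound=3 product=2
t=7: arr=2 -> substrate=1 bound=4 product=2
t=8: arr=1 -> substrate=0 bound=4 product=4
t=9: arr=2 -> substrate=2 bound=4 product=4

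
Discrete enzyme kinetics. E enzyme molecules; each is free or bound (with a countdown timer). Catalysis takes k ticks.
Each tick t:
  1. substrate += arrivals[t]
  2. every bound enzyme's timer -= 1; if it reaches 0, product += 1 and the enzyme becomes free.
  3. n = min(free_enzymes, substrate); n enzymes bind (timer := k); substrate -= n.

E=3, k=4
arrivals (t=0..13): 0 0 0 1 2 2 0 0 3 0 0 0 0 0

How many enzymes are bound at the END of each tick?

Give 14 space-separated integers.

t=0: arr=0 -> substrate=0 bound=0 product=0
t=1: arr=0 -> substrate=0 bound=0 product=0
t=2: arr=0 -> substrate=0 bound=0 product=0
t=3: arr=1 -> substrate=0 bound=1 product=0
t=4: arr=2 -> substrate=0 bound=3 product=0
t=5: arr=2 -> substrate=2 bound=3 product=0
t=6: arr=0 -> substrate=2 bound=3 product=0
t=7: arr=0 -> substrate=1 bound=3 product=1
t=8: arr=3 -> substrate=2 bound=3 product=3
t=9: arr=0 -> substrate=2 bound=3 product=3
t=10: arr=0 -> substrate=2 bound=3 product=3
t=11: arr=0 -> substrate=1 bound=3 product=4
t=12: arr=0 -> substrate=0 bound=2 product=6
t=13: arr=0 -> substrate=0 bound=2 product=6

Answer: 0 0 0 1 3 3 3 3 3 3 3 3 2 2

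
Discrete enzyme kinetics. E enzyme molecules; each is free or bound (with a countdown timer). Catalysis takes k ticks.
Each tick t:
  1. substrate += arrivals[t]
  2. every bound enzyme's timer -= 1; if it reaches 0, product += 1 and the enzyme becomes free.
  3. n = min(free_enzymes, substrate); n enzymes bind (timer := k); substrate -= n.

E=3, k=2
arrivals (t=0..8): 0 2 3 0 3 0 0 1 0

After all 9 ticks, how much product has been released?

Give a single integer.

t=0: arr=0 -> substrate=0 bound=0 product=0
t=1: arr=2 -> substrate=0 bound=2 product=0
t=2: arr=3 -> substrate=2 bound=3 product=0
t=3: arr=0 -> substrate=0 bound=3 product=2
t=4: arr=3 -> substrate=2 bound=3 product=3
t=5: arr=0 -> substrate=0 bound=3 product=5
t=6: arr=0 -> substrate=0 bound=2 product=6
t=7: arr=1 -> substrate=0 bound=1 product=8
t=8: arr=0 -> substrate=0 bound=1 product=8

Answer: 8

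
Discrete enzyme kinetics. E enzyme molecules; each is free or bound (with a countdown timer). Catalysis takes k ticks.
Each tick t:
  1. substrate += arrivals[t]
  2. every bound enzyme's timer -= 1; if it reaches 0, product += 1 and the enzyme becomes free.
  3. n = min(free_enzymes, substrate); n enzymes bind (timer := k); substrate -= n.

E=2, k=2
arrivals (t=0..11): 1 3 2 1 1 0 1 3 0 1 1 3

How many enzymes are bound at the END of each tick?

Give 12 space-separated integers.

Answer: 1 2 2 2 2 2 2 2 2 2 2 2

Derivation:
t=0: arr=1 -> substrate=0 bound=1 product=0
t=1: arr=3 -> substrate=2 bound=2 product=0
t=2: arr=2 -> substrate=3 bound=2 product=1
t=3: arr=1 -> substrate=3 bound=2 product=2
t=4: arr=1 -> substrate=3 bound=2 product=3
t=5: arr=0 -> substrate=2 bound=2 product=4
t=6: arr=1 -> substrate=2 bound=2 product=5
t=7: arr=3 -> substrate=4 bound=2 product=6
t=8: arr=0 -> substrate=3 bound=2 product=7
t=9: arr=1 -> substrate=3 bound=2 product=8
t=10: arr=1 -> substrate=3 bound=2 product=9
t=11: arr=3 -> substrate=5 bound=2 product=10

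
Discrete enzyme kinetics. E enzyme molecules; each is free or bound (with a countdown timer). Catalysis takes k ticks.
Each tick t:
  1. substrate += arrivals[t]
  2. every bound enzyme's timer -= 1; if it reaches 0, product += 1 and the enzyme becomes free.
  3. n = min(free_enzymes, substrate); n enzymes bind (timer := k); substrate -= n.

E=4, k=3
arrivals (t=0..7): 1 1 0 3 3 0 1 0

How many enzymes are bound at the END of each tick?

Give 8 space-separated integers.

Answer: 1 2 2 4 4 4 4 3

Derivation:
t=0: arr=1 -> substrate=0 bound=1 product=0
t=1: arr=1 -> substrate=0 bound=2 product=0
t=2: arr=0 -> substrate=0 bound=2 product=0
t=3: arr=3 -> substrate=0 bound=4 product=1
t=4: arr=3 -> substrate=2 bound=4 product=2
t=5: arr=0 -> substrate=2 bound=4 product=2
t=6: arr=1 -> substrate=0 bound=4 product=5
t=7: arr=0 -> substrate=0 bound=3 product=6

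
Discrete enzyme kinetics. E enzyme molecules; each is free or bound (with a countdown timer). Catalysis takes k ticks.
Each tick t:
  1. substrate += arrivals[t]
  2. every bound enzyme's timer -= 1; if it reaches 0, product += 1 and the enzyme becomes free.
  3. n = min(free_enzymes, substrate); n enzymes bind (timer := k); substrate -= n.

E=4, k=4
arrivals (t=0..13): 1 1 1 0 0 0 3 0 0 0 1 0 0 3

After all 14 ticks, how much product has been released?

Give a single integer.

t=0: arr=1 -> substrate=0 bound=1 product=0
t=1: arr=1 -> substrate=0 bound=2 product=0
t=2: arr=1 -> substrate=0 bound=3 product=0
t=3: arr=0 -> substrate=0 bound=3 product=0
t=4: arr=0 -> substrate=0 bound=2 product=1
t=5: arr=0 -> substrate=0 bound=1 product=2
t=6: arr=3 -> substrate=0 bound=3 product=3
t=7: arr=0 -> substrate=0 bound=3 product=3
t=8: arr=0 -> substrate=0 bound=3 product=3
t=9: arr=0 -> substrate=0 bound=3 product=3
t=10: arr=1 -> substrate=0 bound=1 product=6
t=11: arr=0 -> substrate=0 bound=1 product=6
t=12: arr=0 -> substrate=0 bound=1 product=6
t=13: arr=3 -> substrate=0 bound=4 product=6

Answer: 6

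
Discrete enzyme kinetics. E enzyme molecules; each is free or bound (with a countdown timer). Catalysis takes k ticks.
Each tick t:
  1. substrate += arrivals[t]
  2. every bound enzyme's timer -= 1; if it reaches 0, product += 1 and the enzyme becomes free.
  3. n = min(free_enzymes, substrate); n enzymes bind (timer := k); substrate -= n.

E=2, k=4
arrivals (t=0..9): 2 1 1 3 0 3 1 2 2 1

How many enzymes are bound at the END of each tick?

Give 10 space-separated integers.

t=0: arr=2 -> substrate=0 bound=2 product=0
t=1: arr=1 -> substrate=1 bound=2 product=0
t=2: arr=1 -> substrate=2 bound=2 product=0
t=3: arr=3 -> substrate=5 bound=2 product=0
t=4: arr=0 -> substrate=3 bound=2 product=2
t=5: arr=3 -> substrate=6 bound=2 product=2
t=6: arr=1 -> substrate=7 bound=2 product=2
t=7: arr=2 -> substrate=9 bound=2 product=2
t=8: arr=2 -> substrate=9 bound=2 product=4
t=9: arr=1 -> substrate=10 bound=2 product=4

Answer: 2 2 2 2 2 2 2 2 2 2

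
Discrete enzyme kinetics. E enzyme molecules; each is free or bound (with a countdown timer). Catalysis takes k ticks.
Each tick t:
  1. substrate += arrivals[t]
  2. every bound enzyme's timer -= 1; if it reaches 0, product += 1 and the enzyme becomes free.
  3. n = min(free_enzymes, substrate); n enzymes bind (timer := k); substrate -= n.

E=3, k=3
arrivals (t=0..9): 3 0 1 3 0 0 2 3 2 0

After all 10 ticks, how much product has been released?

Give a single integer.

Answer: 9

Derivation:
t=0: arr=3 -> substrate=0 bound=3 product=0
t=1: arr=0 -> substrate=0 bound=3 product=0
t=2: arr=1 -> substrate=1 bound=3 product=0
t=3: arr=3 -> substrate=1 bound=3 product=3
t=4: arr=0 -> substrate=1 bound=3 product=3
t=5: arr=0 -> substrate=1 bound=3 product=3
t=6: arr=2 -> substrate=0 bound=3 product=6
t=7: arr=3 -> substrate=3 bound=3 product=6
t=8: arr=2 -> substrate=5 bound=3 product=6
t=9: arr=0 -> substrate=2 bound=3 product=9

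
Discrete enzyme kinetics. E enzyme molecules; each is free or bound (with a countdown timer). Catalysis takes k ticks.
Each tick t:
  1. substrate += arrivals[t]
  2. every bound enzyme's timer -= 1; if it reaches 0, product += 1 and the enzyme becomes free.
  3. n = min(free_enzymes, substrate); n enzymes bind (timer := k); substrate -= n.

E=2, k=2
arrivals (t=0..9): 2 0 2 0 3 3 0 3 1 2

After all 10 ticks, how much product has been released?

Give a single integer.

t=0: arr=2 -> substrate=0 bound=2 product=0
t=1: arr=0 -> substrate=0 bound=2 product=0
t=2: arr=2 -> substrate=0 bound=2 product=2
t=3: arr=0 -> substrate=0 bound=2 product=2
t=4: arr=3 -> substrate=1 bound=2 product=4
t=5: arr=3 -> substrate=4 bound=2 product=4
t=6: arr=0 -> substrate=2 bound=2 product=6
t=7: arr=3 -> substrate=5 bound=2 product=6
t=8: arr=1 -> substrate=4 bound=2 product=8
t=9: arr=2 -> substrate=6 bound=2 product=8

Answer: 8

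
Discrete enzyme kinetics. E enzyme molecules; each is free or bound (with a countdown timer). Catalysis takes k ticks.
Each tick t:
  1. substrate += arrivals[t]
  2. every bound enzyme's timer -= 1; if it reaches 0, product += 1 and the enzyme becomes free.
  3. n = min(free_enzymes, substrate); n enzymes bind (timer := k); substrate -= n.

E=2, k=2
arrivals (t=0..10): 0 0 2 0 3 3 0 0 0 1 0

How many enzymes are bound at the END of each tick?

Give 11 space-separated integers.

Answer: 0 0 2 2 2 2 2 2 2 2 1

Derivation:
t=0: arr=0 -> substrate=0 bound=0 product=0
t=1: arr=0 -> substrate=0 bound=0 product=0
t=2: arr=2 -> substrate=0 bound=2 product=0
t=3: arr=0 -> substrate=0 bound=2 product=0
t=4: arr=3 -> substrate=1 bound=2 product=2
t=5: arr=3 -> substrate=4 bound=2 product=2
t=6: arr=0 -> substrate=2 bound=2 product=4
t=7: arr=0 -> substrate=2 bound=2 product=4
t=8: arr=0 -> substrate=0 bound=2 product=6
t=9: arr=1 -> substrate=1 bound=2 product=6
t=10: arr=0 -> substrate=0 bound=1 product=8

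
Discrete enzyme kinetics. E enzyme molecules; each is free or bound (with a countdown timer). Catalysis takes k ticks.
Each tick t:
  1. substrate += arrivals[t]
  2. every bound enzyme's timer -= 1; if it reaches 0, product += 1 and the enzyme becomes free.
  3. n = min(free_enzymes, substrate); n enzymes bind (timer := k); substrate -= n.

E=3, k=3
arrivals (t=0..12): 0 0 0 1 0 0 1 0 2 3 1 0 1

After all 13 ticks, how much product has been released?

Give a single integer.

t=0: arr=0 -> substrate=0 bound=0 product=0
t=1: arr=0 -> substrate=0 bound=0 product=0
t=2: arr=0 -> substrate=0 bound=0 product=0
t=3: arr=1 -> substrate=0 bound=1 product=0
t=4: arr=0 -> substrate=0 bound=1 product=0
t=5: arr=0 -> substrate=0 bound=1 product=0
t=6: arr=1 -> substrate=0 bound=1 product=1
t=7: arr=0 -> substrate=0 bound=1 product=1
t=8: arr=2 -> substrate=0 bound=3 product=1
t=9: arr=3 -> substrate=2 bound=3 product=2
t=10: arr=1 -> substrate=3 bound=3 product=2
t=11: arr=0 -> substrate=1 bound=3 product=4
t=12: arr=1 -> substrate=1 bound=3 product=5

Answer: 5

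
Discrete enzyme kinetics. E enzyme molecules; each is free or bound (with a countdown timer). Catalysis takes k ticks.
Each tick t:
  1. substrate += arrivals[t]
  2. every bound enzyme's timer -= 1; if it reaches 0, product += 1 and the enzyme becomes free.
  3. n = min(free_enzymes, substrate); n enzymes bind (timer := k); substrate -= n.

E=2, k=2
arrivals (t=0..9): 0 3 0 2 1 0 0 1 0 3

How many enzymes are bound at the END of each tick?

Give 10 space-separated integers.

Answer: 0 2 2 2 2 2 2 1 1 2

Derivation:
t=0: arr=0 -> substrate=0 bound=0 product=0
t=1: arr=3 -> substrate=1 bound=2 product=0
t=2: arr=0 -> substrate=1 bound=2 product=0
t=3: arr=2 -> substrate=1 bound=2 product=2
t=4: arr=1 -> substrate=2 bound=2 product=2
t=5: arr=0 -> substrate=0 bound=2 product=4
t=6: arr=0 -> substrate=0 bound=2 product=4
t=7: arr=1 -> substrate=0 bound=1 product=6
t=8: arr=0 -> substrate=0 bound=1 product=6
t=9: arr=3 -> substrate=1 bound=2 product=7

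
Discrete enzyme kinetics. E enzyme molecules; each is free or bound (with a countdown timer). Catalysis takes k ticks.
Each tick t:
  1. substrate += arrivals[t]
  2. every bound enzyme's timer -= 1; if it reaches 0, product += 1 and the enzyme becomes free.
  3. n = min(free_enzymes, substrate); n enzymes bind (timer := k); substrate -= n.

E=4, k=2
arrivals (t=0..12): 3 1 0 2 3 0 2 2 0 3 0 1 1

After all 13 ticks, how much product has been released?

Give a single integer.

t=0: arr=3 -> substrate=0 bound=3 product=0
t=1: arr=1 -> substrate=0 bound=4 product=0
t=2: arr=0 -> substrate=0 bound=1 product=3
t=3: arr=2 -> substrate=0 bound=2 product=4
t=4: arr=3 -> substrate=1 bound=4 product=4
t=5: arr=0 -> substrate=0 bound=3 product=6
t=6: arr=2 -> substrate=0 bound=3 product=8
t=7: arr=2 -> substrate=0 bound=4 product=9
t=8: arr=0 -> substrate=0 bound=2 product=11
t=9: arr=3 -> substrate=0 bound=3 product=13
t=10: arr=0 -> substrate=0 bound=3 product=13
t=11: arr=1 -> substrate=0 bound=1 product=16
t=12: arr=1 -> substrate=0 bound=2 product=16

Answer: 16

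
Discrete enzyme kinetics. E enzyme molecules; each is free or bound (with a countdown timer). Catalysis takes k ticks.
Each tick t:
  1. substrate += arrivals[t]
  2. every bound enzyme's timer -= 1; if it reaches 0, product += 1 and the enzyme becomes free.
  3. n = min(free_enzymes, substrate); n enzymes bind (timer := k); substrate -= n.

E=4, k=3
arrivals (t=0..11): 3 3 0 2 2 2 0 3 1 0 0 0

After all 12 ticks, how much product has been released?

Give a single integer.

Answer: 12

Derivation:
t=0: arr=3 -> substrate=0 bound=3 product=0
t=1: arr=3 -> substrate=2 bound=4 product=0
t=2: arr=0 -> substrate=2 bound=4 product=0
t=3: arr=2 -> substrate=1 bound=4 product=3
t=4: arr=2 -> substrate=2 bound=4 product=4
t=5: arr=2 -> substrate=4 bound=4 product=4
t=6: arr=0 -> substrate=1 bound=4 product=7
t=7: arr=3 -> substrate=3 bound=4 product=8
t=8: arr=1 -> substrate=4 bound=4 product=8
t=9: arr=0 -> substrate=1 bound=4 product=11
t=10: arr=0 -> substrate=0 bound=4 product=12
t=11: arr=0 -> substrate=0 bound=4 product=12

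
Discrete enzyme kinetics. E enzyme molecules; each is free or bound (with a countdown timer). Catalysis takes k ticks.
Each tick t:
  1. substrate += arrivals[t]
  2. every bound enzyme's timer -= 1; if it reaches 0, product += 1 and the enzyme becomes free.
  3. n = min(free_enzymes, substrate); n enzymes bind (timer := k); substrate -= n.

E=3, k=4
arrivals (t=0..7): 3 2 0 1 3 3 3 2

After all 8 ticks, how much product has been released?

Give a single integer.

Answer: 3

Derivation:
t=0: arr=3 -> substrate=0 bound=3 product=0
t=1: arr=2 -> substrate=2 bound=3 product=0
t=2: arr=0 -> substrate=2 bound=3 product=0
t=3: arr=1 -> substrate=3 bound=3 product=0
t=4: arr=3 -> substrate=3 bound=3 product=3
t=5: arr=3 -> substrate=6 bound=3 product=3
t=6: arr=3 -> substrate=9 bound=3 product=3
t=7: arr=2 -> substrate=11 bound=3 product=3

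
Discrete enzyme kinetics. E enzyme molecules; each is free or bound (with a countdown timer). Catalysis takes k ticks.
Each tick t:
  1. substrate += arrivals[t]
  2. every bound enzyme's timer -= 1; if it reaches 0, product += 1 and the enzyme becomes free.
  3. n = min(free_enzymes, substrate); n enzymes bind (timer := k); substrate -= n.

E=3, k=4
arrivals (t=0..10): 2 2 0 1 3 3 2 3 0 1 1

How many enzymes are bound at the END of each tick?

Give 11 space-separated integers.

Answer: 2 3 3 3 3 3 3 3 3 3 3

Derivation:
t=0: arr=2 -> substrate=0 bound=2 product=0
t=1: arr=2 -> substrate=1 bound=3 product=0
t=2: arr=0 -> substrate=1 bound=3 product=0
t=3: arr=1 -> substrate=2 bound=3 product=0
t=4: arr=3 -> substrate=3 bound=3 product=2
t=5: arr=3 -> substrate=5 bound=3 product=3
t=6: arr=2 -> substrate=7 bound=3 product=3
t=7: arr=3 -> substrate=10 bound=3 product=3
t=8: arr=0 -> substrate=8 bound=3 product=5
t=9: arr=1 -> substrate=8 bound=3 product=6
t=10: arr=1 -> substrate=9 bound=3 product=6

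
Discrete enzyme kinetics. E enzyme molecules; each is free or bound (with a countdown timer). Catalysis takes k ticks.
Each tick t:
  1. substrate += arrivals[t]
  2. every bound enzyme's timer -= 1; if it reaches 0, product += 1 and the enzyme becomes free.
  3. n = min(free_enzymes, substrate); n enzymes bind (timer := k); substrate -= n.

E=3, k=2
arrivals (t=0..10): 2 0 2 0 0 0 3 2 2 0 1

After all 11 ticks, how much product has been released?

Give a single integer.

t=0: arr=2 -> substrate=0 bound=2 product=0
t=1: arr=0 -> substrate=0 bound=2 product=0
t=2: arr=2 -> substrate=0 bound=2 product=2
t=3: arr=0 -> substrate=0 bound=2 product=2
t=4: arr=0 -> substrate=0 bound=0 product=4
t=5: arr=0 -> substrate=0 bound=0 product=4
t=6: arr=3 -> substrate=0 bound=3 product=4
t=7: arr=2 -> substrate=2 bound=3 product=4
t=8: arr=2 -> substrate=1 bound=3 product=7
t=9: arr=0 -> substrate=1 bound=3 product=7
t=10: arr=1 -> substrate=0 bound=2 product=10

Answer: 10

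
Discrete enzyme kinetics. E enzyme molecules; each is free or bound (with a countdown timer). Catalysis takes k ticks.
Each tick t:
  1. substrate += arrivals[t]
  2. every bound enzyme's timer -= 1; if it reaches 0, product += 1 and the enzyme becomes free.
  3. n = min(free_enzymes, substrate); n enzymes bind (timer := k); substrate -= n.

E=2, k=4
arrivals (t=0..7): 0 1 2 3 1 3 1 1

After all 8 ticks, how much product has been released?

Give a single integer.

Answer: 2

Derivation:
t=0: arr=0 -> substrate=0 bound=0 product=0
t=1: arr=1 -> substrate=0 bound=1 product=0
t=2: arr=2 -> substrate=1 bound=2 product=0
t=3: arr=3 -> substrate=4 bound=2 product=0
t=4: arr=1 -> substrate=5 bound=2 product=0
t=5: arr=3 -> substrate=7 bound=2 product=1
t=6: arr=1 -> substrate=7 bound=2 product=2
t=7: arr=1 -> substrate=8 bound=2 product=2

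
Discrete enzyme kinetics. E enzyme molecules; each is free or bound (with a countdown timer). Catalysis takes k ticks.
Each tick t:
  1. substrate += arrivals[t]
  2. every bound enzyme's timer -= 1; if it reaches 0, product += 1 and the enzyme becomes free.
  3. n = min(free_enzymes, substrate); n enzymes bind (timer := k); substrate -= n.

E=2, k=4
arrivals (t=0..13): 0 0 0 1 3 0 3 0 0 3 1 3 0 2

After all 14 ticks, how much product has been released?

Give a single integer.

t=0: arr=0 -> substrate=0 bound=0 product=0
t=1: arr=0 -> substrate=0 bound=0 product=0
t=2: arr=0 -> substrate=0 bound=0 product=0
t=3: arr=1 -> substrate=0 bound=1 product=0
t=4: arr=3 -> substrate=2 bound=2 product=0
t=5: arr=0 -> substrate=2 bound=2 product=0
t=6: arr=3 -> substrate=5 bound=2 product=0
t=7: arr=0 -> substrate=4 bound=2 product=1
t=8: arr=0 -> substrate=3 bound=2 product=2
t=9: arr=3 -> substrate=6 bound=2 product=2
t=10: arr=1 -> substrate=7 bound=2 product=2
t=11: arr=3 -> substrate=9 bound=2 product=3
t=12: arr=0 -> substrate=8 bound=2 product=4
t=13: arr=2 -> substrate=10 bound=2 product=4

Answer: 4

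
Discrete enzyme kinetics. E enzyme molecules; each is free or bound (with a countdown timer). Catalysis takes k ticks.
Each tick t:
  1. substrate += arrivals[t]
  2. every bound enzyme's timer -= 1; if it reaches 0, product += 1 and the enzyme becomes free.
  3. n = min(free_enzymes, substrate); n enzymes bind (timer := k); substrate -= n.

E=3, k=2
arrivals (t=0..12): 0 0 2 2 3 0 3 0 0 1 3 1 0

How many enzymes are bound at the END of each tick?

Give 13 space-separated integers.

t=0: arr=0 -> substrate=0 bound=0 product=0
t=1: arr=0 -> substrate=0 bound=0 product=0
t=2: arr=2 -> substrate=0 bound=2 product=0
t=3: arr=2 -> substrate=1 bound=3 product=0
t=4: arr=3 -> substrate=2 bound=3 product=2
t=5: arr=0 -> substrate=1 bound=3 product=3
t=6: arr=3 -> substrate=2 bound=3 product=5
t=7: arr=0 -> substrate=1 bound=3 product=6
t=8: arr=0 -> substrate=0 bound=2 product=8
t=9: arr=1 -> substrate=0 bound=2 product=9
t=10: arr=3 -> substrate=1 bound=3 product=10
t=11: arr=1 -> substrate=1 bound=3 product=11
t=12: arr=0 -> substrate=0 bound=2 product=13

Answer: 0 0 2 3 3 3 3 3 2 2 3 3 2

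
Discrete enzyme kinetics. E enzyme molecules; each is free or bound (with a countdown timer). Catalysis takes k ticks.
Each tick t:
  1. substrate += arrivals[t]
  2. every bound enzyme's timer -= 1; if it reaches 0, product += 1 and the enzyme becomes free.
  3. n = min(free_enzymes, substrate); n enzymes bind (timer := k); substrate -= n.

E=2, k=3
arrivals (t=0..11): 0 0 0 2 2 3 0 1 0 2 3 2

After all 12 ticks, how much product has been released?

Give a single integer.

Answer: 4

Derivation:
t=0: arr=0 -> substrate=0 bound=0 product=0
t=1: arr=0 -> substrate=0 bound=0 product=0
t=2: arr=0 -> substrate=0 bound=0 product=0
t=3: arr=2 -> substrate=0 bound=2 product=0
t=4: arr=2 -> substrate=2 bound=2 product=0
t=5: arr=3 -> substrate=5 bound=2 product=0
t=6: arr=0 -> substrate=3 bound=2 product=2
t=7: arr=1 -> substrate=4 bound=2 product=2
t=8: arr=0 -> substrate=4 bound=2 product=2
t=9: arr=2 -> substrate=4 bound=2 product=4
t=10: arr=3 -> substrate=7 bound=2 product=4
t=11: arr=2 -> substrate=9 bound=2 product=4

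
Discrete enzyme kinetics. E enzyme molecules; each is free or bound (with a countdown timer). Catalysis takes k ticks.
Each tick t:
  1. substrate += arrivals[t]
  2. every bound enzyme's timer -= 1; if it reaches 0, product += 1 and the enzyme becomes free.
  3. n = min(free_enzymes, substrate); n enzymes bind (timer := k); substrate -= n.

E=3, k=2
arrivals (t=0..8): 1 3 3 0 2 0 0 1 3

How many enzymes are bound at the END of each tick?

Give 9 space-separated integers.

Answer: 1 3 3 3 3 3 2 1 3

Derivation:
t=0: arr=1 -> substrate=0 bound=1 product=0
t=1: arr=3 -> substrate=1 bound=3 product=0
t=2: arr=3 -> substrate=3 bound=3 product=1
t=3: arr=0 -> substrate=1 bound=3 product=3
t=4: arr=2 -> substrate=2 bound=3 product=4
t=5: arr=0 -> substrate=0 bound=3 product=6
t=6: arr=0 -> substrate=0 bound=2 product=7
t=7: arr=1 -> substrate=0 bound=1 product=9
t=8: arr=3 -> substrate=1 bound=3 product=9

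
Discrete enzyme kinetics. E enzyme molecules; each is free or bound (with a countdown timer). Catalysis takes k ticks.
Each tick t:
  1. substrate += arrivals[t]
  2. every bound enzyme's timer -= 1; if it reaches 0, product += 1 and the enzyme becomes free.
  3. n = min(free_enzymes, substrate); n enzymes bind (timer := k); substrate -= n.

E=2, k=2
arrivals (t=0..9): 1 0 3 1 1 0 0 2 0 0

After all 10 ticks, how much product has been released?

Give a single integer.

t=0: arr=1 -> substrate=0 bound=1 product=0
t=1: arr=0 -> substrate=0 bound=1 product=0
t=2: arr=3 -> substrate=1 bound=2 product=1
t=3: arr=1 -> substrate=2 bound=2 product=1
t=4: arr=1 -> substrate=1 bound=2 product=3
t=5: arr=0 -> substrate=1 bound=2 product=3
t=6: arr=0 -> substrate=0 bound=1 product=5
t=7: arr=2 -> substrate=1 bound=2 product=5
t=8: arr=0 -> substrate=0 bound=2 product=6
t=9: arr=0 -> substrate=0 bound=1 product=7

Answer: 7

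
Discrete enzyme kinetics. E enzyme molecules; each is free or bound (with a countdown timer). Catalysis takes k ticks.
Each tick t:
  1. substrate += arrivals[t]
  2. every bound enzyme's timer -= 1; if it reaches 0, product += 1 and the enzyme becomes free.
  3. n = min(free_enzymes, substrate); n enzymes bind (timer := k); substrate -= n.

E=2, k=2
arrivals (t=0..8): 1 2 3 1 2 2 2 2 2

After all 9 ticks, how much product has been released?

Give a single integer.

t=0: arr=1 -> substrate=0 bound=1 product=0
t=1: arr=2 -> substrate=1 bound=2 product=0
t=2: arr=3 -> substrate=3 bound=2 product=1
t=3: arr=1 -> substrate=3 bound=2 product=2
t=4: arr=2 -> substrate=4 bound=2 product=3
t=5: arr=2 -> substrate=5 bound=2 product=4
t=6: arr=2 -> substrate=6 bound=2 product=5
t=7: arr=2 -> substrate=7 bound=2 product=6
t=8: arr=2 -> substrate=8 bound=2 product=7

Answer: 7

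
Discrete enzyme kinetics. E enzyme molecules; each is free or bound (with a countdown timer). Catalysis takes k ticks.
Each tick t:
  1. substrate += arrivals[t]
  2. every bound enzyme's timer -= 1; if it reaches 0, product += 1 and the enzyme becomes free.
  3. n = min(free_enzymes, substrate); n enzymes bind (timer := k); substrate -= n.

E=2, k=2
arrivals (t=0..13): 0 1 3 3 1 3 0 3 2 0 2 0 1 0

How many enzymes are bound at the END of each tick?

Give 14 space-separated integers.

t=0: arr=0 -> substrate=0 bound=0 product=0
t=1: arr=1 -> substrate=0 bound=1 product=0
t=2: arr=3 -> substrate=2 bound=2 product=0
t=3: arr=3 -> substrate=4 bound=2 product=1
t=4: arr=1 -> substrate=4 bound=2 product=2
t=5: arr=3 -> substrate=6 bound=2 product=3
t=6: arr=0 -> substrate=5 bound=2 product=4
t=7: arr=3 -> substrate=7 bound=2 product=5
t=8: arr=2 -> substrate=8 bound=2 product=6
t=9: arr=0 -> substrate=7 bound=2 product=7
t=10: arr=2 -> substrate=8 bound=2 product=8
t=11: arr=0 -> substrate=7 bound=2 product=9
t=12: arr=1 -> substrate=7 bound=2 product=10
t=13: arr=0 -> substrate=6 bound=2 product=11

Answer: 0 1 2 2 2 2 2 2 2 2 2 2 2 2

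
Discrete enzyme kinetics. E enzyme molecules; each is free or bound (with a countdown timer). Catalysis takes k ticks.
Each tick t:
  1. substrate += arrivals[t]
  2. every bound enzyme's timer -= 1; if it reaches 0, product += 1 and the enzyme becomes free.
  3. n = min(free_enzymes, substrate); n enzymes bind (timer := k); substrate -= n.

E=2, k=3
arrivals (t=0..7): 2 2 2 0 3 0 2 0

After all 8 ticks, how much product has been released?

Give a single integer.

Answer: 4

Derivation:
t=0: arr=2 -> substrate=0 bound=2 product=0
t=1: arr=2 -> substrate=2 bound=2 product=0
t=2: arr=2 -> substrate=4 bound=2 product=0
t=3: arr=0 -> substrate=2 bound=2 product=2
t=4: arr=3 -> substrate=5 bound=2 product=2
t=5: arr=0 -> substrate=5 bound=2 product=2
t=6: arr=2 -> substrate=5 bound=2 product=4
t=7: arr=0 -> substrate=5 bound=2 product=4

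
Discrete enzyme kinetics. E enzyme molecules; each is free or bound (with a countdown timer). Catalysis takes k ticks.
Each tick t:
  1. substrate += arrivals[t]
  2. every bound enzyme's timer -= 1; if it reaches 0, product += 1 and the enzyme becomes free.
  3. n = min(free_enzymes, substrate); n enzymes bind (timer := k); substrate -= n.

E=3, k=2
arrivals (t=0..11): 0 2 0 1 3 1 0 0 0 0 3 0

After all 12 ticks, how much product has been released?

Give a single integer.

Answer: 7

Derivation:
t=0: arr=0 -> substrate=0 bound=0 product=0
t=1: arr=2 -> substrate=0 bound=2 product=0
t=2: arr=0 -> substrate=0 bound=2 product=0
t=3: arr=1 -> substrate=0 bound=1 product=2
t=4: arr=3 -> substrate=1 bound=3 product=2
t=5: arr=1 -> substrate=1 bound=3 product=3
t=6: arr=0 -> substrate=0 bound=2 product=5
t=7: arr=0 -> substrate=0 bound=1 product=6
t=8: arr=0 -> substrate=0 bound=0 product=7
t=9: arr=0 -> substrate=0 bound=0 product=7
t=10: arr=3 -> substrate=0 bound=3 product=7
t=11: arr=0 -> substrate=0 bound=3 product=7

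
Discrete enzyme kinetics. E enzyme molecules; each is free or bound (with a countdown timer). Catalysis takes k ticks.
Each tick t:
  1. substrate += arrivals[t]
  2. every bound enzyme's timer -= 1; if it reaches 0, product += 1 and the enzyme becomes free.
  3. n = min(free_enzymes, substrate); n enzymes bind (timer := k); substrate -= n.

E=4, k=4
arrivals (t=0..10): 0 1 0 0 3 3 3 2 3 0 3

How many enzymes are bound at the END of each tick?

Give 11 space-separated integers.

t=0: arr=0 -> substrate=0 bound=0 product=0
t=1: arr=1 -> substrate=0 bound=1 product=0
t=2: arr=0 -> substrate=0 bound=1 product=0
t=3: arr=0 -> substrate=0 bound=1 product=0
t=4: arr=3 -> substrate=0 bound=4 product=0
t=5: arr=3 -> substrate=2 bound=4 product=1
t=6: arr=3 -> substrate=5 bound=4 product=1
t=7: arr=2 -> substrate=7 bound=4 product=1
t=8: arr=3 -> substrate=7 bound=4 product=4
t=9: arr=0 -> substrate=6 bound=4 product=5
t=10: arr=3 -> substrate=9 bound=4 product=5

Answer: 0 1 1 1 4 4 4 4 4 4 4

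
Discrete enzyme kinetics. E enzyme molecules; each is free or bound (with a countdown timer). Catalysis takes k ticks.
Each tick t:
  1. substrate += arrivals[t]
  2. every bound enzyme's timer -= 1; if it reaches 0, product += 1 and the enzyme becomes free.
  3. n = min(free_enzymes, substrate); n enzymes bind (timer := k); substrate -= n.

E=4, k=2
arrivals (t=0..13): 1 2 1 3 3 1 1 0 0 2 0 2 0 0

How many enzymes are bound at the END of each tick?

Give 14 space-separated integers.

t=0: arr=1 -> substrate=0 bound=1 product=0
t=1: arr=2 -> substrate=0 bound=3 product=0
t=2: arr=1 -> substrate=0 bound=3 product=1
t=3: arr=3 -> substrate=0 bound=4 product=3
t=4: arr=3 -> substrate=2 bound=4 product=4
t=5: arr=1 -> substrate=0 bound=4 product=7
t=6: arr=1 -> substrate=0 bound=4 product=8
t=7: arr=0 -> substrate=0 bound=1 product=11
t=8: arr=0 -> substrate=0 bound=0 product=12
t=9: arr=2 -> substrate=0 bound=2 product=12
t=10: arr=0 -> substrate=0 bound=2 product=12
t=11: arr=2 -> substrate=0 bound=2 product=14
t=12: arr=0 -> substrate=0 bound=2 product=14
t=13: arr=0 -> substrate=0 bound=0 product=16

Answer: 1 3 3 4 4 4 4 1 0 2 2 2 2 0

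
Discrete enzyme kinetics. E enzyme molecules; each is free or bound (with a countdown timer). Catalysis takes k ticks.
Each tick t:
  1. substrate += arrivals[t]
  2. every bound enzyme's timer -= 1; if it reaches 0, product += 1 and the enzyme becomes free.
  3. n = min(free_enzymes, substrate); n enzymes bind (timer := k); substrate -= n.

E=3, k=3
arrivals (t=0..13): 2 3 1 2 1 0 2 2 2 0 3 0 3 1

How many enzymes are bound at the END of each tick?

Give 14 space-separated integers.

Answer: 2 3 3 3 3 3 3 3 3 3 3 3 3 3

Derivation:
t=0: arr=2 -> substrate=0 bound=2 product=0
t=1: arr=3 -> substrate=2 bound=3 product=0
t=2: arr=1 -> substrate=3 bound=3 product=0
t=3: arr=2 -> substrate=3 bound=3 product=2
t=4: arr=1 -> substrate=3 bound=3 product=3
t=5: arr=0 -> substrate=3 bound=3 product=3
t=6: arr=2 -> substrate=3 bound=3 product=5
t=7: arr=2 -> substrate=4 bound=3 product=6
t=8: arr=2 -> substrate=6 bound=3 product=6
t=9: arr=0 -> substrate=4 bound=3 product=8
t=10: arr=3 -> substrate=6 bound=3 product=9
t=11: arr=0 -> substrate=6 bound=3 product=9
t=12: arr=3 -> substrate=7 bound=3 product=11
t=13: arr=1 -> substrate=7 bound=3 product=12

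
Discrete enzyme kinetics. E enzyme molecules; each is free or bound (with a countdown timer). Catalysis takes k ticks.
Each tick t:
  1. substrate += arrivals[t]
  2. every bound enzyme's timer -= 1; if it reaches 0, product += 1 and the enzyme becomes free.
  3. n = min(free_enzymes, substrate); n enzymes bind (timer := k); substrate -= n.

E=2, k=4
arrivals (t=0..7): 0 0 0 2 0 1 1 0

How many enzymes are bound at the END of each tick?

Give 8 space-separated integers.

Answer: 0 0 0 2 2 2 2 2

Derivation:
t=0: arr=0 -> substrate=0 bound=0 product=0
t=1: arr=0 -> substrate=0 bound=0 product=0
t=2: arr=0 -> substrate=0 bound=0 product=0
t=3: arr=2 -> substrate=0 bound=2 product=0
t=4: arr=0 -> substrate=0 bound=2 product=0
t=5: arr=1 -> substrate=1 bound=2 product=0
t=6: arr=1 -> substrate=2 bound=2 product=0
t=7: arr=0 -> substrate=0 bound=2 product=2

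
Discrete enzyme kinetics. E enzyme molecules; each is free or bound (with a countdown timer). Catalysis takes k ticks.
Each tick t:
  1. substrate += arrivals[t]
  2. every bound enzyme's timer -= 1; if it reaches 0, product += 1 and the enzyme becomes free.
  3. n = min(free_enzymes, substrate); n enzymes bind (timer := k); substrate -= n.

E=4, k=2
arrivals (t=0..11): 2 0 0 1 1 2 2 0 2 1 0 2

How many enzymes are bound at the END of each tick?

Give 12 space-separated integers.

Answer: 2 2 0 1 2 3 4 2 2 3 1 2

Derivation:
t=0: arr=2 -> substrate=0 bound=2 product=0
t=1: arr=0 -> substrate=0 bound=2 product=0
t=2: arr=0 -> substrate=0 bound=0 product=2
t=3: arr=1 -> substrate=0 bound=1 product=2
t=4: arr=1 -> substrate=0 bound=2 product=2
t=5: arr=2 -> substrate=0 bound=3 product=3
t=6: arr=2 -> substrate=0 bound=4 product=4
t=7: arr=0 -> substrate=0 bound=2 product=6
t=8: arr=2 -> substrate=0 bound=2 product=8
t=9: arr=1 -> substrate=0 bound=3 product=8
t=10: arr=0 -> substrate=0 bound=1 product=10
t=11: arr=2 -> substrate=0 bound=2 product=11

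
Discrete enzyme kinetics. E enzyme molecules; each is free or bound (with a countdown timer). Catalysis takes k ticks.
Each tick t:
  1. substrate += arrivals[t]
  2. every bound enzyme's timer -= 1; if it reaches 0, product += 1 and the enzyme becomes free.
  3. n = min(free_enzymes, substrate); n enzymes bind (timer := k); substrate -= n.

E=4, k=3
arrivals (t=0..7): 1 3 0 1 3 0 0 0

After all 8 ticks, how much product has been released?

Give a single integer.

t=0: arr=1 -> substrate=0 bound=1 product=0
t=1: arr=3 -> substrate=0 bound=4 product=0
t=2: arr=0 -> substrate=0 bound=4 product=0
t=3: arr=1 -> substrate=0 bound=4 product=1
t=4: arr=3 -> substrate=0 bound=4 product=4
t=5: arr=0 -> substrate=0 bound=4 product=4
t=6: arr=0 -> substrate=0 bound=3 product=5
t=7: arr=0 -> substrate=0 bound=0 product=8

Answer: 8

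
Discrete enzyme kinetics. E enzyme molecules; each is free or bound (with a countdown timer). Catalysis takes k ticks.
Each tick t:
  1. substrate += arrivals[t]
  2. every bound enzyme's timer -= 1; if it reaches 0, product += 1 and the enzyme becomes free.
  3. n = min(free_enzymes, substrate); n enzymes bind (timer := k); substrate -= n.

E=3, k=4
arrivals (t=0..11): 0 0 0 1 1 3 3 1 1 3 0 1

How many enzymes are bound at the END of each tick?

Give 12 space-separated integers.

t=0: arr=0 -> substrate=0 bound=0 product=0
t=1: arr=0 -> substrate=0 bound=0 product=0
t=2: arr=0 -> substrate=0 bound=0 product=0
t=3: arr=1 -> substrate=0 bound=1 product=0
t=4: arr=1 -> substrate=0 bound=2 product=0
t=5: arr=3 -> substrate=2 bound=3 product=0
t=6: arr=3 -> substrate=5 bound=3 product=0
t=7: arr=1 -> substrate=5 bound=3 product=1
t=8: arr=1 -> substrate=5 bound=3 product=2
t=9: arr=3 -> substrate=7 bound=3 product=3
t=10: arr=0 -> substrate=7 bound=3 product=3
t=11: arr=1 -> substrate=7 bound=3 product=4

Answer: 0 0 0 1 2 3 3 3 3 3 3 3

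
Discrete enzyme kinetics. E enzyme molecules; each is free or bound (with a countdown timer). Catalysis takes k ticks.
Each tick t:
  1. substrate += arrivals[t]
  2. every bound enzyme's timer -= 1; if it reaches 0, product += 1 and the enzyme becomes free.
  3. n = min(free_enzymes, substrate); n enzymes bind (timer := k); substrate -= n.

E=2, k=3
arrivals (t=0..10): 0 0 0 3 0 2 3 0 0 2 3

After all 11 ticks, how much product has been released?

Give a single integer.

Answer: 4

Derivation:
t=0: arr=0 -> substrate=0 bound=0 product=0
t=1: arr=0 -> substrate=0 bound=0 product=0
t=2: arr=0 -> substrate=0 bound=0 product=0
t=3: arr=3 -> substrate=1 bound=2 product=0
t=4: arr=0 -> substrate=1 bound=2 product=0
t=5: arr=2 -> substrate=3 bound=2 product=0
t=6: arr=3 -> substrate=4 bound=2 product=2
t=7: arr=0 -> substrate=4 bound=2 product=2
t=8: arr=0 -> substrate=4 bound=2 product=2
t=9: arr=2 -> substrate=4 bound=2 product=4
t=10: arr=3 -> substrate=7 bound=2 product=4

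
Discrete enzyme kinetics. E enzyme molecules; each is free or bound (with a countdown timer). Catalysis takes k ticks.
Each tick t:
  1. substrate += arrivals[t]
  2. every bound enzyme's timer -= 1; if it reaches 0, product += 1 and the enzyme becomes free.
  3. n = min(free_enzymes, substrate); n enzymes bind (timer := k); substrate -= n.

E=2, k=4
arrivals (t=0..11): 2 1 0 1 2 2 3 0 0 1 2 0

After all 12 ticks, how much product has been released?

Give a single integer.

t=0: arr=2 -> substrate=0 bound=2 product=0
t=1: arr=1 -> substrate=1 bound=2 product=0
t=2: arr=0 -> substrate=1 bound=2 product=0
t=3: arr=1 -> substrate=2 bound=2 product=0
t=4: arr=2 -> substrate=2 bound=2 product=2
t=5: arr=2 -> substrate=4 bound=2 product=2
t=6: arr=3 -> substrate=7 bound=2 product=2
t=7: arr=0 -> substrate=7 bound=2 product=2
t=8: arr=0 -> substrate=5 bound=2 product=4
t=9: arr=1 -> substrate=6 bound=2 product=4
t=10: arr=2 -> substrate=8 bound=2 product=4
t=11: arr=0 -> substrate=8 bound=2 product=4

Answer: 4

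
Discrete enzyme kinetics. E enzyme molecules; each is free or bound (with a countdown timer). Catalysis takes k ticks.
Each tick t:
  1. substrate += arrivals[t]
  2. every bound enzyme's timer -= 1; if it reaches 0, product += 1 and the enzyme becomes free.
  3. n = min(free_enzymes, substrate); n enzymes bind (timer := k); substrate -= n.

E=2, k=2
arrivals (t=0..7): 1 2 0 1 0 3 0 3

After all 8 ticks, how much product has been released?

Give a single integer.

t=0: arr=1 -> substrate=0 bound=1 product=0
t=1: arr=2 -> substrate=1 bound=2 product=0
t=2: arr=0 -> substrate=0 bound=2 product=1
t=3: arr=1 -> substrate=0 bound=2 product=2
t=4: arr=0 -> substrate=0 bound=1 product=3
t=5: arr=3 -> substrate=1 bound=2 product=4
t=6: arr=0 -> substrate=1 bound=2 product=4
t=7: arr=3 -> substrate=2 bound=2 product=6

Answer: 6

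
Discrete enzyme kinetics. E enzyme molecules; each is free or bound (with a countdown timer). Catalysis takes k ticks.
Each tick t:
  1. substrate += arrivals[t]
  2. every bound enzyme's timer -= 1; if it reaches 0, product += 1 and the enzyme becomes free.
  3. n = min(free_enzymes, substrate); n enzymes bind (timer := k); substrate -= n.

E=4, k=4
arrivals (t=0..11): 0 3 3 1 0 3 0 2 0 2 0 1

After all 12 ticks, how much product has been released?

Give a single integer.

t=0: arr=0 -> substrate=0 bound=0 product=0
t=1: arr=3 -> substrate=0 bound=3 product=0
t=2: arr=3 -> substrate=2 bound=4 product=0
t=3: arr=1 -> substrate=3 bound=4 product=0
t=4: arr=0 -> substrate=3 bound=4 product=0
t=5: arr=3 -> substrate=3 bound=4 product=3
t=6: arr=0 -> substrate=2 bound=4 product=4
t=7: arr=2 -> substrate=4 bound=4 product=4
t=8: arr=0 -> substrate=4 bound=4 product=4
t=9: arr=2 -> substrate=3 bound=4 product=7
t=10: arr=0 -> substrate=2 bound=4 product=8
t=11: arr=1 -> substrate=3 bound=4 product=8

Answer: 8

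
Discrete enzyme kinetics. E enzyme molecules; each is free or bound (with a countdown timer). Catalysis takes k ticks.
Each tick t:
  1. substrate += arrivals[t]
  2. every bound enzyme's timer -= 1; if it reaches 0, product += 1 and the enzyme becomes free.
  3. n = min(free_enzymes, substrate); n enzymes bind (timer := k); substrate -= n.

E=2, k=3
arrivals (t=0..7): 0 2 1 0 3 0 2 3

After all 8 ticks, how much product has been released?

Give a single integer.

t=0: arr=0 -> substrate=0 bound=0 product=0
t=1: arr=2 -> substrate=0 bound=2 product=0
t=2: arr=1 -> substrate=1 bound=2 product=0
t=3: arr=0 -> substrate=1 bound=2 product=0
t=4: arr=3 -> substrate=2 bound=2 product=2
t=5: arr=0 -> substrate=2 bound=2 product=2
t=6: arr=2 -> substrate=4 bound=2 product=2
t=7: arr=3 -> substrate=5 bound=2 product=4

Answer: 4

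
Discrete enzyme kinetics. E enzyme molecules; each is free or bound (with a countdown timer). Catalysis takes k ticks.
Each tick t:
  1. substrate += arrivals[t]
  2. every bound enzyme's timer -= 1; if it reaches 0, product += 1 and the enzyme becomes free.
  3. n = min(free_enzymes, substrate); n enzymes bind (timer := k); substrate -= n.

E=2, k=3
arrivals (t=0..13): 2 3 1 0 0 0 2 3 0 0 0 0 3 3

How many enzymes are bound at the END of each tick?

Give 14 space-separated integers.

t=0: arr=2 -> substrate=0 bound=2 product=0
t=1: arr=3 -> substrate=3 bound=2 product=0
t=2: arr=1 -> substrate=4 bound=2 product=0
t=3: arr=0 -> substrate=2 bound=2 product=2
t=4: arr=0 -> substrate=2 bound=2 product=2
t=5: arr=0 -> substrate=2 bound=2 product=2
t=6: arr=2 -> substrate=2 bound=2 product=4
t=7: arr=3 -> substrate=5 bound=2 product=4
t=8: arr=0 -> substrate=5 bound=2 product=4
t=9: arr=0 -> substrate=3 bound=2 product=6
t=10: arr=0 -> substrate=3 bound=2 product=6
t=11: arr=0 -> substrate=3 bound=2 product=6
t=12: arr=3 -> substrate=4 bound=2 product=8
t=13: arr=3 -> substrate=7 bound=2 product=8

Answer: 2 2 2 2 2 2 2 2 2 2 2 2 2 2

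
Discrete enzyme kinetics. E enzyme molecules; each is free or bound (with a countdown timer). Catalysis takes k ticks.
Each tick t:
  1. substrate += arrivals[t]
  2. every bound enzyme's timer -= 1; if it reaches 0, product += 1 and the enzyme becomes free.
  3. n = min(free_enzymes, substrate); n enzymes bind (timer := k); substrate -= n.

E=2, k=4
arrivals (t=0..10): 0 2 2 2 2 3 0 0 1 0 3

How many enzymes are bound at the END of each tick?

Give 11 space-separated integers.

t=0: arr=0 -> substrate=0 bound=0 product=0
t=1: arr=2 -> substrate=0 bound=2 product=0
t=2: arr=2 -> substrate=2 bound=2 product=0
t=3: arr=2 -> substrate=4 bound=2 product=0
t=4: arr=2 -> substrate=6 bound=2 product=0
t=5: arr=3 -> substrate=7 bound=2 product=2
t=6: arr=0 -> substrate=7 bound=2 product=2
t=7: arr=0 -> substrate=7 bound=2 product=2
t=8: arr=1 -> substrate=8 bound=2 product=2
t=9: arr=0 -> substrate=6 bound=2 product=4
t=10: arr=3 -> substrate=9 bound=2 product=4

Answer: 0 2 2 2 2 2 2 2 2 2 2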